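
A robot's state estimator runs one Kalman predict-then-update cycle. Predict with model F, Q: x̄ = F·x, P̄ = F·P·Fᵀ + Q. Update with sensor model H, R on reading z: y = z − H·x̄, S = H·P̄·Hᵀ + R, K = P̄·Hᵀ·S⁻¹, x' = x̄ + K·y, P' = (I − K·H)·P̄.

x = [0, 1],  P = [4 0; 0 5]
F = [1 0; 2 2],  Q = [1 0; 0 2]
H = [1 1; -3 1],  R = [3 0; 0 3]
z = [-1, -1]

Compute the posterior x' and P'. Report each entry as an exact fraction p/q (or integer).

x' = [-18/769, -658/769]
P' = [267/769 276/769; 276/769 1374/769]

x̄ = F·x = [0, 2]
P̄ = F·P·Fᵀ + Q = [5 8; 8 38]
y = z − H·x̄ = [-3, -3]
S = H·P̄·Hᵀ + R = [62 7; 7 38]
K = P̄·Hᵀ·S⁻¹ = [181/769 -175/769; 550/769 182/769]
x' = x̄ + K·y = [-18/769, -658/769]
P' = (I − K·H)·P̄ = [267/769 276/769; 276/769 1374/769]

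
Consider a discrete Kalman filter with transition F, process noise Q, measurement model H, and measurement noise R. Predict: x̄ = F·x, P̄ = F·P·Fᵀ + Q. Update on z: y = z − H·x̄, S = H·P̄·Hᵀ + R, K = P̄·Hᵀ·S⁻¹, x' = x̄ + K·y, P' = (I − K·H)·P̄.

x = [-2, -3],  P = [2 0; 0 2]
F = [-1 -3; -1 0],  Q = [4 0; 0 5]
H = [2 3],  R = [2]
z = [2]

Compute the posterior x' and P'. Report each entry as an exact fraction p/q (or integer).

x̄ = F·x = [11, 2]
P̄ = F·P·Fᵀ + Q = [24 2; 2 7]
y = z − H·x̄ = [-26]
S = H·P̄·Hᵀ + R = [185]
K = P̄·Hᵀ·S⁻¹ = [54/185; 5/37]
x' = x̄ + K·y = [631/185, -56/37]
P' = (I − K·H)·P̄ = [1524/185 -196/37; -196/37 134/37]

x' = [631/185, -56/37]
P' = [1524/185 -196/37; -196/37 134/37]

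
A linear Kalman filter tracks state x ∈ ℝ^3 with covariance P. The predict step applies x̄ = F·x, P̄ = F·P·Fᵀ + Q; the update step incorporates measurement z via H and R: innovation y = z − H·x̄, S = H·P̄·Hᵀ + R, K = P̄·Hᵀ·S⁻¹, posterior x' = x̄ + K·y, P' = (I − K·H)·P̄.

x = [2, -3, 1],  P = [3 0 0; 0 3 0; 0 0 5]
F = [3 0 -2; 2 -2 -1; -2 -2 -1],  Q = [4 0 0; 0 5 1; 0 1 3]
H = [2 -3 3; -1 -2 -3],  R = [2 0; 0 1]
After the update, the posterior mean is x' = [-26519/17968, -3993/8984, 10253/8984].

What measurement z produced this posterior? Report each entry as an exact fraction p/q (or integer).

z = [2, -1]

x̄ = F·x = [4, 9, 1]
P̄ = F·P·Fᵀ + Q = [51 28 -8; 28 34 6; -8 6 32]
S = H·P̄·Hᵀ + R = [260 -124; -124 612]
K = P̄·Hᵀ·S⁻¹ = [-3491/35936 -5581/35936; -3909/17968 -4139/17968; 3193/17968 -2289/17968]
x' − x̄ = [-98391/17968, -84849/8984, 1269/8984] = K·y
y = (KᵀK)⁻¹·Kᵀ·(x' − x̄) = [18, 24]
z = y + H·x̄ = [18, 24] + [-16, -25] = [2, -1]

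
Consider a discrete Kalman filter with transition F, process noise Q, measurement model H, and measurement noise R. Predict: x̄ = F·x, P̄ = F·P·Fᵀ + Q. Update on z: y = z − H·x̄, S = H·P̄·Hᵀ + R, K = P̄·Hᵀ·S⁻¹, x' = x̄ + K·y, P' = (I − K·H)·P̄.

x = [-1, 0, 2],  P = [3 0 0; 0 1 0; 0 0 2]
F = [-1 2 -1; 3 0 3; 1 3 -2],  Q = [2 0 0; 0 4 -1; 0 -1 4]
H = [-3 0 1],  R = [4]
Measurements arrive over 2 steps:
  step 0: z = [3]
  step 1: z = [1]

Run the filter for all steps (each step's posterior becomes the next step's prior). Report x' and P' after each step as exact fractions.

step 0: x̄ = F·x = [-1, 3, -5]
step 0: P̄ = F·P·Fᵀ + Q = [11 -15 7; -15 49 -4; 7 -4 24]
step 0: y = z − H·x̄ = [5]
step 0: S = H·P̄·Hᵀ + R = [85]
step 0: K = P̄·Hᵀ·S⁻¹ = [-26/85; 41/85; 3/85]
step 0: x' = x̄ + K·y = [-43/17, 92/17, -82/17]
step 0: P' = (I − K·H)·P̄ = [259/85 -209/85 673/85; -209/85 2484/85 -463/85; 673/85 -463/85 2031/85]
step 1: x̄ = F·x = [309/17, -375/17, 397/17]
step 1: P̄ = F·P·Fᵀ + Q = [3286/17 -2988/17 4566/17; -2988/17 33064/85 -19561/85; 4566/17 -19561/85 32689/85]
step 1: y = z − H·x̄ = [547/17]
step 1: S = H·P̄·Hᵀ + R = [43919/85]
step 1: K = P̄·Hᵀ·S⁻¹ = [-26460/43919; 25259/43919; -35801/43919]
step 1: x' = x̄ + K·y = [-53097/43919, -156056/43919, -126312/43919]
step 1: P' = (I − K·H)·P̄ = [252442/43919 143568/43919 651486/43919; 143568/43919 9577891/43919 531740/43919; 651486/43919 531740/43919 1811254/43919]

step 0: x' = [-43/17, 92/17, -82/17], P' = [259/85 -209/85 673/85; -209/85 2484/85 -463/85; 673/85 -463/85 2031/85]
step 1: x' = [-53097/43919, -156056/43919, -126312/43919], P' = [252442/43919 143568/43919 651486/43919; 143568/43919 9577891/43919 531740/43919; 651486/43919 531740/43919 1811254/43919]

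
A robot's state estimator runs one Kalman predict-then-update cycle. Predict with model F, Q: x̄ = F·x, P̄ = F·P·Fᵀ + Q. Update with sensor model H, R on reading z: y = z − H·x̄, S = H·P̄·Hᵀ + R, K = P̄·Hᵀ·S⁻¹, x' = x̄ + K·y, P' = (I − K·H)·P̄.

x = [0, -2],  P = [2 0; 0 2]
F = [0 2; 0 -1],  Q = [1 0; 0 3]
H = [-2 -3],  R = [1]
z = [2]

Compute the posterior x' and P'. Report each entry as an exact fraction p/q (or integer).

x̄ = F·x = [-4, 2]
P̄ = F·P·Fᵀ + Q = [9 -4; -4 5]
y = z − H·x̄ = [0]
S = H·P̄·Hᵀ + R = [34]
K = P̄·Hᵀ·S⁻¹ = [-3/17; -7/34]
x' = x̄ + K·y = [-4, 2]
P' = (I − K·H)·P̄ = [135/17 -89/17; -89/17 121/34]

x' = [-4, 2]
P' = [135/17 -89/17; -89/17 121/34]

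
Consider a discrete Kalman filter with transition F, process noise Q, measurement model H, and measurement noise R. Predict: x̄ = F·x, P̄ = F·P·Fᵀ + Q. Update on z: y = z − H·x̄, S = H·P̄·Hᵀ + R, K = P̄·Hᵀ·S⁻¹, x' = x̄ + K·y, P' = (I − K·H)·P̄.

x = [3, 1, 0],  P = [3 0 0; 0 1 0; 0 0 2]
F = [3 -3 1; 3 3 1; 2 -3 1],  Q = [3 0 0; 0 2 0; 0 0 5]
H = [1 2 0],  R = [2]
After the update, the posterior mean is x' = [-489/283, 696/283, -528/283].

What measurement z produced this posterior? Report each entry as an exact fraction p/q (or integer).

z = [3]

x̄ = F·x = [6, 12, 3]
P̄ = F·P·Fᵀ + Q = [41 20 29; 20 40 11; 29 11 28]
S = H·P̄·Hᵀ + R = [283]
K = P̄·Hᵀ·S⁻¹ = [81/283; 100/283; 51/283]
x' − x̄ = [-2187/283, -2700/283, -1377/283] = K·y
y = (KᵀK)⁻¹·Kᵀ·(x' − x̄) = [-27]
z = y + H·x̄ = [-27] + [30] = [3]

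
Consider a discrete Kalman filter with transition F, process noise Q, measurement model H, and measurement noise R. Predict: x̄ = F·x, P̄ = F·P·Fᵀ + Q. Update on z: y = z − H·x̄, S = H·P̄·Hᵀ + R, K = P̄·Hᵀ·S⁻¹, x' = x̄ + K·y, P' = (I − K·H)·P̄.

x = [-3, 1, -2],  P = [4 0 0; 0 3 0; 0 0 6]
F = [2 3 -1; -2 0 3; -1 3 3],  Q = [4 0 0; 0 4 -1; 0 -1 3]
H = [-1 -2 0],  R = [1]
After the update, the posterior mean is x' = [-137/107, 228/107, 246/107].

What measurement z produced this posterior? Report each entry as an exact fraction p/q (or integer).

x̄ = F·x = [-1, 0, 0]
P̄ = F·P·Fᵀ + Q = [53 -34 1; -34 74 61; 1 61 88]
S = H·P̄·Hᵀ + R = [214]
K = P̄·Hᵀ·S⁻¹ = [15/214; -57/107; -123/214]
x' − x̄ = [-30/107, 228/107, 246/107] = K·y
y = (KᵀK)⁻¹·Kᵀ·(x' − x̄) = [-4]
z = y + H·x̄ = [-4] + [1] = [-3]

z = [-3]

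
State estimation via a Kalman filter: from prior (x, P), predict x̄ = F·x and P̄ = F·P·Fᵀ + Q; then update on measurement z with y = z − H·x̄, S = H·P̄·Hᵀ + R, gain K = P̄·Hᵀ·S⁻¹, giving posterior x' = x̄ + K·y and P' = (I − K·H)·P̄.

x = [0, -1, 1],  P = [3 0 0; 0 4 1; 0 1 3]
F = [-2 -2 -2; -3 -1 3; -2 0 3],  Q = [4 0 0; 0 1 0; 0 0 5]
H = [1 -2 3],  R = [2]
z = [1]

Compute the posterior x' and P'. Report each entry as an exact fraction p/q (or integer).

x̄ = F·x = [0, 4, 3]
P̄ = F·P·Fᵀ + Q = [52 4 -12; 4 53 42; -12 42 44]
y = z − H·x̄ = [0]
S = H·P̄·Hᵀ + R = [70]
K = P̄·Hᵀ·S⁻¹ = [4/35; 12/35; 18/35]
x' = x̄ + K·y = [0, 4, 3]
P' = (I − K·H)·P̄ = [1788/35 44/35 -564/35; 44/35 1567/35 1038/35; -564/35 1038/35 892/35]

x' = [0, 4, 3]
P' = [1788/35 44/35 -564/35; 44/35 1567/35 1038/35; -564/35 1038/35 892/35]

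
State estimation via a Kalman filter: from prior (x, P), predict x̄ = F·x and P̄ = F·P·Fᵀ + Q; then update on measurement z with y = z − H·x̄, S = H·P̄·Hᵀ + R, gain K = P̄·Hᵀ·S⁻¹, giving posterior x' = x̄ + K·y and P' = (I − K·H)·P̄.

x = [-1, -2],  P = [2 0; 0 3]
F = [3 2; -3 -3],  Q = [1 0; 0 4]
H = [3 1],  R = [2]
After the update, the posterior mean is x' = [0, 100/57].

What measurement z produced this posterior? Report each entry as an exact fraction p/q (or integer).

z = [2]

x̄ = F·x = [-7, 9]
P̄ = F·P·Fᵀ + Q = [31 -36; -36 49]
S = H·P̄·Hᵀ + R = [114]
K = P̄·Hᵀ·S⁻¹ = [1/2; -59/114]
x' − x̄ = [7, -413/57] = K·y
y = (KᵀK)⁻¹·Kᵀ·(x' − x̄) = [14]
z = y + H·x̄ = [14] + [-12] = [2]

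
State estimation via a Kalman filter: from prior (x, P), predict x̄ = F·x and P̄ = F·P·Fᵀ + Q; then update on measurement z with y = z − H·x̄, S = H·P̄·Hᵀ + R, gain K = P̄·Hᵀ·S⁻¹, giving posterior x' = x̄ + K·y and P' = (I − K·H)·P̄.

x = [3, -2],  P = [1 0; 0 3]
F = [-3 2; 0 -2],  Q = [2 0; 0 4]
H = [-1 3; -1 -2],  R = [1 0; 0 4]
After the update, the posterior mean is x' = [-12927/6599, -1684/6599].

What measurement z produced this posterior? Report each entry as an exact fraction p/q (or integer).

z = [1, 1]

x̄ = F·x = [-13, 4]
P̄ = F·P·Fᵀ + Q = [23 -12; -12 16]
S = H·P̄·Hᵀ + R = [240 -61; -61 43]
K = P̄·Hᵀ·S⁻¹ = [-2476/6599 -3359/6599; 1360/6599 -1140/6599]
x' − x̄ = [72860/6599, -28080/6599] = K·y
y = (KᵀK)⁻¹·Kᵀ·(x' − x̄) = [-24, -4]
z = y + H·x̄ = [-24, -4] + [25, 5] = [1, 1]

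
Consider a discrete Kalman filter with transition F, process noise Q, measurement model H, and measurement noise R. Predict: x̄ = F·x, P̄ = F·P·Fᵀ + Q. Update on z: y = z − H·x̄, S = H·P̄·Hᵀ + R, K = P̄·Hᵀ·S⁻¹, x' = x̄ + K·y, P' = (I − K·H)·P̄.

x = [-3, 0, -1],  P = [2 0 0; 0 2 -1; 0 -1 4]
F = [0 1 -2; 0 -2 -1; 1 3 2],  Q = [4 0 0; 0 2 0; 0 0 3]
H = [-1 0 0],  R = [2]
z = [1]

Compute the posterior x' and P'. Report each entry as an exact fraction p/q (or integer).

x' = [-11/14, 25/28, -61/14]
P' = [13/7 1/14 -3/7; 1/14 279/28 -179/14; -3/7 -179/14 180/7]

x̄ = F·x = [2, 1, -5]
P̄ = F·P·Fᵀ + Q = [26 1 -6; 1 10 -13; -6 -13 27]
y = z − H·x̄ = [3]
S = H·P̄·Hᵀ + R = [28]
K = P̄·Hᵀ·S⁻¹ = [-13/14; -1/28; 3/14]
x' = x̄ + K·y = [-11/14, 25/28, -61/14]
P' = (I − K·H)·P̄ = [13/7 1/14 -3/7; 1/14 279/28 -179/14; -3/7 -179/14 180/7]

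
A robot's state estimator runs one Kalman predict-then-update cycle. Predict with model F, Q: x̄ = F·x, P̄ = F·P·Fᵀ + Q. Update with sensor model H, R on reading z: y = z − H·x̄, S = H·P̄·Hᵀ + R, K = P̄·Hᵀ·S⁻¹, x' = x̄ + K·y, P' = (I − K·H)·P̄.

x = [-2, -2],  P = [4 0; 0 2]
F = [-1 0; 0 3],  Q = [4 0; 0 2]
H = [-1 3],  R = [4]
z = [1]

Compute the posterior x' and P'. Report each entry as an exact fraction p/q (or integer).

x̄ = F·x = [2, -6]
P̄ = F·P·Fᵀ + Q = [8 0; 0 20]
y = z − H·x̄ = [21]
S = H·P̄·Hᵀ + R = [192]
K = P̄·Hᵀ·S⁻¹ = [-1/24; 5/16]
x' = x̄ + K·y = [9/8, 9/16]
P' = (I − K·H)·P̄ = [23/3 5/2; 5/2 5/4]

x' = [9/8, 9/16]
P' = [23/3 5/2; 5/2 5/4]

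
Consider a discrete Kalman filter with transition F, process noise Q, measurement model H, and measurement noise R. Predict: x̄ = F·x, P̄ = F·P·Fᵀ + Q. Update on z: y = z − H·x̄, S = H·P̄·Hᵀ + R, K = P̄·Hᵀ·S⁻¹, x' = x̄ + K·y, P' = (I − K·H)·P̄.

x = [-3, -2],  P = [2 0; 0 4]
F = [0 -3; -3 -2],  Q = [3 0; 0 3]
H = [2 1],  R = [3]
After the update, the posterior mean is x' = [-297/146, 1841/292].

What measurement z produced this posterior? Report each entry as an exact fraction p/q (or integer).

z = [2]

x̄ = F·x = [6, 13]
P̄ = F·P·Fᵀ + Q = [39 24; 24 37]
S = H·P̄·Hᵀ + R = [292]
K = P̄·Hᵀ·S⁻¹ = [51/146; 85/292]
x' − x̄ = [-1173/146, -1955/292] = K·y
y = (KᵀK)⁻¹·Kᵀ·(x' − x̄) = [-23]
z = y + H·x̄ = [-23] + [25] = [2]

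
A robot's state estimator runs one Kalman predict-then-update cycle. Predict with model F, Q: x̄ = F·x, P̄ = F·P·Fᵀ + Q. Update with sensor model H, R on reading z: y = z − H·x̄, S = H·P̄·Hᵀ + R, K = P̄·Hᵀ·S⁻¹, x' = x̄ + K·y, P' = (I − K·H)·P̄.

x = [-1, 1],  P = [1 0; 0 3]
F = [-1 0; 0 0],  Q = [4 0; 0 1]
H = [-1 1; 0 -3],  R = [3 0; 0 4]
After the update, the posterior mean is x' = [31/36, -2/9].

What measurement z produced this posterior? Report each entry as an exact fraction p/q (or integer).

x̄ = F·x = [1, 0]
P̄ = F·P·Fᵀ + Q = [5 0; 0 1]
S = H·P̄·Hᵀ + R = [9 -3; -3 13]
K = P̄·Hᵀ·S⁻¹ = [-65/108 -5/36; 1/27 -2/9]
x' − x̄ = [-5/36, -2/9] = K·y
y = (KᵀK)⁻¹·Kᵀ·(x' − x̄) = [0, 1]
z = y + H·x̄ = [0, 1] + [-1, 0] = [-1, 1]

z = [-1, 1]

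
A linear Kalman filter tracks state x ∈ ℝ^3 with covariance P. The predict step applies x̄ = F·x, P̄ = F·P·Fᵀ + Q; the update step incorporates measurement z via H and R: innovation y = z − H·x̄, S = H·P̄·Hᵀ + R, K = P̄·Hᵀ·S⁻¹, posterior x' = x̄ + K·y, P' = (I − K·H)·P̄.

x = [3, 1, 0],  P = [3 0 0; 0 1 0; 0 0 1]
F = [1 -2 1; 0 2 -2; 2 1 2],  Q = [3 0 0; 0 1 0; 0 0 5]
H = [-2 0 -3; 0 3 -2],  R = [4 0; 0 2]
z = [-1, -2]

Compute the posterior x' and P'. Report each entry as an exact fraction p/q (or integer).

x' = [-731/597, 1048/2985, 821/597]
P' = [3427/597 -1504/597 -2218/597; -1504/597 4462/2985 1136/597; -2218/597 1136/597 1688/597]

x̄ = F·x = [1, 2, 7]
P̄ = F·P·Fᵀ + Q = [11 -6 6; -6 9 -2; 6 -2 22]
y = z − H·x̄ = [22, 6]
S = H·P̄·Hᵀ + R = [318 210; 210 195]
K = P̄·Hᵀ·S⁻¹ = [-50/597 -38/597; -100/597 1013/2985; -157/597 16/597]
x' = x̄ + K·y = [-731/597, 1048/2985, 821/597]
P' = (I − K·H)·P̄ = [3427/597 -1504/597 -2218/597; -1504/597 4462/2985 1136/597; -2218/597 1136/597 1688/597]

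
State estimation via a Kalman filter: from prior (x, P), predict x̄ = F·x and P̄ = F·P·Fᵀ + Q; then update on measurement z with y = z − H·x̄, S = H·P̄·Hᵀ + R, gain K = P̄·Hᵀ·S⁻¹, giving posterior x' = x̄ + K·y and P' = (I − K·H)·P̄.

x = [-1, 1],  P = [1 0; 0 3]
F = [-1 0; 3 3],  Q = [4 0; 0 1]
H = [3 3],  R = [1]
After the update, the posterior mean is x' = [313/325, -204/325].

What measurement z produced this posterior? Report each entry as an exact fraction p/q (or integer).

z = [1]

x̄ = F·x = [1, 0]
P̄ = F·P·Fᵀ + Q = [5 -3; -3 37]
S = H·P̄·Hᵀ + R = [325]
K = P̄·Hᵀ·S⁻¹ = [6/325; 102/325]
x' − x̄ = [-12/325, -204/325] = K·y
y = (KᵀK)⁻¹·Kᵀ·(x' − x̄) = [-2]
z = y + H·x̄ = [-2] + [3] = [1]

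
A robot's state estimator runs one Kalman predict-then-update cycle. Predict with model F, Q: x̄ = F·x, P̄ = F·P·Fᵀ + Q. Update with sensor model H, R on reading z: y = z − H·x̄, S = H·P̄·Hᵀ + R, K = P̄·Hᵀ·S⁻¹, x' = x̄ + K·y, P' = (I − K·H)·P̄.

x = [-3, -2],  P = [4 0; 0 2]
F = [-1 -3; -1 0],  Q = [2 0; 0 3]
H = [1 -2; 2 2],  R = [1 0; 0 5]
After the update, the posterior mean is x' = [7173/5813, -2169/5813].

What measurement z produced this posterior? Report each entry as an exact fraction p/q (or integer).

z = [2, 1]

x̄ = F·x = [9, 3]
P̄ = F·P·Fᵀ + Q = [24 4; 4 7]
S = H·P̄·Hᵀ + R = [37 12; 12 161]
K = P̄·Hᵀ·S⁻¹ = [1904/5813 1880/5813; -1874/5813 934/5813]
x' − x̄ = [-45144/5813, -19608/5813] = K·y
y = (KᵀK)⁻¹·Kᵀ·(x' − x̄) = [-1, -23]
z = y + H·x̄ = [-1, -23] + [3, 24] = [2, 1]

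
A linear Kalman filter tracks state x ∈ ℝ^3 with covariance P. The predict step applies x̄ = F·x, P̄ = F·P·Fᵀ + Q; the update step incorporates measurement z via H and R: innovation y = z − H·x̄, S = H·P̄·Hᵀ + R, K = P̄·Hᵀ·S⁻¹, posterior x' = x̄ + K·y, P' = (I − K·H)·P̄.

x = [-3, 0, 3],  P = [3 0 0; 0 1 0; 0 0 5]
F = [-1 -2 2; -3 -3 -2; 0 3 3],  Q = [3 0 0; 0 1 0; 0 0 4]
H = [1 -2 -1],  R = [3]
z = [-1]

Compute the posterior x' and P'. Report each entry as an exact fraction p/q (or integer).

x̄ = F·x = [9, 3, 9]
P̄ = F·P·Fᵀ + Q = [30 -5 24; -5 57 -39; 24 -39 58]
y = z − H·x̄ = [5]
S = H·P̄·Hᵀ + R = [135]
K = P̄·Hᵀ·S⁻¹ = [16/135; -16/27; 44/135]
x' = x̄ + K·y = [259/27, 1/27, 287/27]
P' = (I − K·H)·P̄ = [3794/135 121/27 2536/135; 121/27 259/27 -349/27; 2536/135 -349/27 5894/135]

x' = [259/27, 1/27, 287/27]
P' = [3794/135 121/27 2536/135; 121/27 259/27 -349/27; 2536/135 -349/27 5894/135]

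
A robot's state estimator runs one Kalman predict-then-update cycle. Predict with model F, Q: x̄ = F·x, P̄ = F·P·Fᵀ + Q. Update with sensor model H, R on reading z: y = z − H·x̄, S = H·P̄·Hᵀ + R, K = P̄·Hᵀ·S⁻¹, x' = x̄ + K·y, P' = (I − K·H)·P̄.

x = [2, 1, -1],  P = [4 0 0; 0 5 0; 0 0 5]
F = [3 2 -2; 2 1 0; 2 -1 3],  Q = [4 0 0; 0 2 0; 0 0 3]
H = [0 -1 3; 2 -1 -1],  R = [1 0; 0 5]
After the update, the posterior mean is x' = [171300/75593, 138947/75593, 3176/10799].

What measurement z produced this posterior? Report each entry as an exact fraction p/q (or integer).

x̄ = F·x = [10, 5, 0]
P̄ = F·P·Fᵀ + Q = [80 34 -16; 34 23 11; -16 11 69]
S = H·P̄·Hᵀ + R = [579 -370; -370 367]
K = P̄·Hᵀ·S⁻¹ = [22446/75593 51878/75593; 16250/75593 23386/75593; 4356/10799 1096/10799]
x' − x̄ = [-584630/75593, -239018/75593, 3176/10799] = K·y
y = (KᵀK)⁻¹·Kᵀ·(x' − x̄) = [4, -13]
z = y + H·x̄ = [4, -13] + [-5, 15] = [-1, 2]

z = [-1, 2]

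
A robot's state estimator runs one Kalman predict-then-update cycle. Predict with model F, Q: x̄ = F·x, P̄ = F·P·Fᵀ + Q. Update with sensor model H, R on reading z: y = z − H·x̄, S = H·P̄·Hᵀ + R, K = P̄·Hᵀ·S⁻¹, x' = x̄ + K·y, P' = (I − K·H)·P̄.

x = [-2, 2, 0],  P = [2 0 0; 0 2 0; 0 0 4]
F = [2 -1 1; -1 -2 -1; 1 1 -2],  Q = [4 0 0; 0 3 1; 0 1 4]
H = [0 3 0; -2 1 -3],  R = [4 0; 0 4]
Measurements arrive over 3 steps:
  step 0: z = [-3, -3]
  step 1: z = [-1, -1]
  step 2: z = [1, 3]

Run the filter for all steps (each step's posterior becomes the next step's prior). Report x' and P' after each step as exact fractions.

step 0: x̄ = F·x = [-6, -2, 0]
step 0: P̄ = F·P·Fᵀ + Q = [18 -4 -6; -4 17 3; -6 3 24]
step 0: y = z − H·x̄ = [3, -13]
step 0: S = H·P̄·Hᵀ + R = [157 48; 48 235]
step 0: K = P̄·Hᵀ·S⁻¹ = [-1764/34591 -2878/34591; 11217/34591 64/34591; 4851/34591 -9381/34591]
step 0: x' = x̄ + K·y = [-175424/34591, -36363/34591, 136506/34591]
step 0: P' = (I − K·H)·P̄ = [538154/34591 -2352/34591 -355716/34591; -2352/34591 14956/34591 6468/34591; -355716/34591 6468/34591 251808/34591]
step 1: x̄ = F·x = [-177979/34591, 111644/34591, -484799/34591]
step 1: P̄ = F·P·Fᵀ + Q = [1131352/34591 -230468/34591 1641936/34591; -230468/34591 258591/34591 -359115/34591; 1641936/34591 -359115/34591 3090994/34591]
step 1: y = z − H·x̄ = [-369523/34591, -1956590/34591]
step 1: S = H·P̄·Hᵀ + R = [2465683/34591 5390616/34591; 5390616/34591 55521103/34591]
step 1: K = P̄·Hᵀ·S⁻¹ = [4219068/283412393 -38280476/283412393; 87740967/283412393 653408/283412393; 25780869/283412393 -68433807/283412393]
step 1: x' = x̄ + K·y = [661984319/283412393, -59537559/283412393, -376623004/283412393]
step 1: P' = (I − K·H)·P̄ = [1143481608/283412393 5625424/283412393 -709405296/283412393; 5625424/283412393 116987956/283412393 34374492/283412393; -709405296/283412393 34374492/283412393 575640104/283412393]
step 2: x̄ = F·x = [1006883193/283412393, -15116927/25764763, 1355692768/283412393]
step 2: P̄ = F·P·Fᵀ + Q = [3471332200/283412393 -551662284/283412393 3255659840/283412393; -551662284/283412393 1778499787/283412393 -565923011/283412393; 3255659840/283412393 -565923011/283412393 7408053616/283412393]
step 2: y = z − H·x̄ = [71115544/25764763, 7097368066/283412393]
step 2: S = H·P̄·Hᵀ + R = [17140147655/283412393 13738780164/283412393; 13738780164/283412393 128140065985/283412393]
step 2: K = P̄·Hᵀ·S⁻¹ = [973390163172/77919815179733 -10600673350684/77919815179733; 24093884092131/77919815179733 201502109072/77919815179733; 7180865812857/77919815179733 -18587599957491/77919815179733]
step 2: x' = x̄ + K·y = [14045704309261/77919815179733, 25831937822535/77919815179733, -72933738904718/77919815179733]
step 2: P' = (I − K·H)·P̄ = [314435941757256/77919815179733 1297853550896/77919815179733 -195057112186960/77919815179733; 1297853550896/77919815179733 32125178789508/77919815179733 9574487750476/77919815179733; -195057112186960/77919815179733 9574487750476/77919815179733 158013037318120/77919815179733]

step 0: x' = [-175424/34591, -36363/34591, 136506/34591], P' = [538154/34591 -2352/34591 -355716/34591; -2352/34591 14956/34591 6468/34591; -355716/34591 6468/34591 251808/34591]
step 1: x' = [661984319/283412393, -59537559/283412393, -376623004/283412393], P' = [1143481608/283412393 5625424/283412393 -709405296/283412393; 5625424/283412393 116987956/283412393 34374492/283412393; -709405296/283412393 34374492/283412393 575640104/283412393]
step 2: x' = [14045704309261/77919815179733, 25831937822535/77919815179733, -72933738904718/77919815179733], P' = [314435941757256/77919815179733 1297853550896/77919815179733 -195057112186960/77919815179733; 1297853550896/77919815179733 32125178789508/77919815179733 9574487750476/77919815179733; -195057112186960/77919815179733 9574487750476/77919815179733 158013037318120/77919815179733]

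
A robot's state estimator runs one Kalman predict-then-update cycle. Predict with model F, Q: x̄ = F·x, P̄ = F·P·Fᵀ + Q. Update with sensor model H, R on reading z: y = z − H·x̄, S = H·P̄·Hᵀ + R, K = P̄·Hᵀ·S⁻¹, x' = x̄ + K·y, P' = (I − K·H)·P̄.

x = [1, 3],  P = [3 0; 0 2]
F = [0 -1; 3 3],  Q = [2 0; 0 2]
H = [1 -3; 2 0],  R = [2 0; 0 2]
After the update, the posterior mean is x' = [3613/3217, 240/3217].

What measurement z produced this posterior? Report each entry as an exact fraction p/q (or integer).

z = [1, 3]

x̄ = F·x = [-3, 12]
P̄ = F·P·Fᵀ + Q = [4 -6; -6 47]
S = H·P̄·Hᵀ + R = [465 44; 44 18]
K = P̄·Hᵀ·S⁻¹ = [22/3217 1376/3217; -1059/3217 444/3217]
x' − x̄ = [13264/3217, -38364/3217] = K·y
y = (KᵀK)⁻¹·Kᵀ·(x' − x̄) = [40, 9]
z = y + H·x̄ = [40, 9] + [-39, -6] = [1, 3]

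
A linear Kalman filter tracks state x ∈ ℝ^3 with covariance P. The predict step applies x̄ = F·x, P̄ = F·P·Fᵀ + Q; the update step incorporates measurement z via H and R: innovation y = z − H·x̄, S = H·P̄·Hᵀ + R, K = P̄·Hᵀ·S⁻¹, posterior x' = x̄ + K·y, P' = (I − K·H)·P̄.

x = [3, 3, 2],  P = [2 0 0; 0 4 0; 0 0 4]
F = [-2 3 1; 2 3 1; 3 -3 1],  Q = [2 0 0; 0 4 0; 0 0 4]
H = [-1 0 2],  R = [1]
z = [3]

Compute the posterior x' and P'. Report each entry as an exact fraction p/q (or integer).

x' = [1823/475, 7787/475, 1622/475]
P' = [4706/475 5264/475 2284/475; 5264/475 19516/475 2596/475; 2284/475 2596/475 1226/475]

x̄ = F·x = [5, 17, 2]
P̄ = F·P·Fᵀ + Q = [50 32 -44; 32 52 -20; -44 -20 62]
y = z − H·x̄ = [4]
S = H·P̄·Hᵀ + R = [475]
K = P̄·Hᵀ·S⁻¹ = [-138/475; -72/475; 168/475]
x' = x̄ + K·y = [1823/475, 7787/475, 1622/475]
P' = (I − K·H)·P̄ = [4706/475 5264/475 2284/475; 5264/475 19516/475 2596/475; 2284/475 2596/475 1226/475]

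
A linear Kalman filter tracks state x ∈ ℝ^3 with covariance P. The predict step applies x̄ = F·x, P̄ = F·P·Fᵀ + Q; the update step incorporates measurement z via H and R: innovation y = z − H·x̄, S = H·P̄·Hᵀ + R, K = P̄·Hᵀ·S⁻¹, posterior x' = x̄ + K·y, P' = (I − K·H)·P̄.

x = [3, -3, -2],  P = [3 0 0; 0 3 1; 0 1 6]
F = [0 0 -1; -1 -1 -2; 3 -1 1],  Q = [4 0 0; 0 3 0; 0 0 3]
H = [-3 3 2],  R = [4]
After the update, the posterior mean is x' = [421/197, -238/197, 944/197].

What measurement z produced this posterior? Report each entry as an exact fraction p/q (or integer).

z = [-1]

x̄ = F·x = [2, 4, 10]
P̄ = F·P·Fᵀ + Q = [10 13 -5; 13 37 -17; -5 -17 37]
S = H·P̄·Hᵀ + R = [197]
K = P̄·Hᵀ·S⁻¹ = [-1/197; 38/197; 38/197]
x' − x̄ = [27/197, -1026/197, -1026/197] = K·y
y = (KᵀK)⁻¹·Kᵀ·(x' − x̄) = [-27]
z = y + H·x̄ = [-27] + [26] = [-1]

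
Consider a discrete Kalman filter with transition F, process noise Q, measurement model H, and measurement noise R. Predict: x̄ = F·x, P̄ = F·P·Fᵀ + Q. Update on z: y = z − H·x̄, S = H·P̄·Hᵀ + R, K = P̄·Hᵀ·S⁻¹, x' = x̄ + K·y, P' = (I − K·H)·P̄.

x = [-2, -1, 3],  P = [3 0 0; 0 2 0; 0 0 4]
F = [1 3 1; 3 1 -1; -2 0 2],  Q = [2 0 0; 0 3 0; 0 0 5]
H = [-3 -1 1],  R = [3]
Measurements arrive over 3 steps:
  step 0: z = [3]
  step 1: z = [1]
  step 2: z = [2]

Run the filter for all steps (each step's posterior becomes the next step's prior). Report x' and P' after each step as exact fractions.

step 0: x̄ = F·x = [-2, -10, 10]
step 0: P̄ = F·P·Fᵀ + Q = [27 11 2; 11 36 -26; 2 -26 33]
step 0: y = z − H·x̄ = [-23]
step 0: S = H·P̄·Hᵀ + R = [421]
step 0: K = P̄·Hᵀ·S⁻¹ = [-90/421; -95/421; 53/421]
step 0: x' = x̄ + K·y = [1228/421, -2025/421, 2991/421]
step 0: P' = (I − K·H)·P̄ = [3267/421 -3919/421 5612/421; -3919/421 6131/421 -5911/421; 5612/421 -5911/421 11084/421]
step 1: x̄ = F·x = [-1856/421, -1332/421, 3526/421]
step 1: P̄ = F·P·Fᵀ + Q = [22616/421 966/421 3682/421; 966/421 2517/421 -858/421; 3682/421 -858/421 14613/421]
step 1: y = z − H·x̄ = [-10005/421]
step 1: S = H·P̄·Hᵀ + R = [207357/421]
step 1: K = P̄·Hᵀ·S⁻¹ = [-65132/207357; -2091/69119; 1475/69119]
step 1: x' = x̄ + K·y = [211236/69119, -168993/69119, 543839/69119]
step 1: P' = (I − K·H)·P̄ = [1062728/207357 -164898/69119 832698/69119; -164898/69119 382080/69119 -118887/69119; 832698/69119 -118887/69119 2383632/69119]
step 2: x̄ = F·x = [248096/69119, -79124/69119, 665206/69119]
step 2: P̄ = F·P·Fᵀ + Q = [18832556/207357 79526/69119 13004534/207357; 79526/69119 413451/69119 -139114/69119; 13004534/207357 -139114/69119 13906529/207357]
step 2: y = z − H·x̄ = [138196/69119]
step 2: S = H·P̄·Hᵀ + R = [109500905/207357]
step 2: K = P̄·Hᵀ·S⁻¹ = [-43731712/109500905; -2373429/109500905; -24689731/109500905]
step 2: x' = x̄ + K·y = [305606112/109500905, -130096616/109500905, 1004479766/109500905]
step 2: P' = (I − K·H)·P̄ = [722036348/109500905 -374569494/109500905 1660344414/109500905; -374569494/109500905 627838032/109500905 -502990737/109500905; 1660344414/109500905 -502990737/109500905 4403973312/109500905]

step 0: x' = [1228/421, -2025/421, 2991/421], P' = [3267/421 -3919/421 5612/421; -3919/421 6131/421 -5911/421; 5612/421 -5911/421 11084/421]
step 1: x' = [211236/69119, -168993/69119, 543839/69119], P' = [1062728/207357 -164898/69119 832698/69119; -164898/69119 382080/69119 -118887/69119; 832698/69119 -118887/69119 2383632/69119]
step 2: x' = [305606112/109500905, -130096616/109500905, 1004479766/109500905], P' = [722036348/109500905 -374569494/109500905 1660344414/109500905; -374569494/109500905 627838032/109500905 -502990737/109500905; 1660344414/109500905 -502990737/109500905 4403973312/109500905]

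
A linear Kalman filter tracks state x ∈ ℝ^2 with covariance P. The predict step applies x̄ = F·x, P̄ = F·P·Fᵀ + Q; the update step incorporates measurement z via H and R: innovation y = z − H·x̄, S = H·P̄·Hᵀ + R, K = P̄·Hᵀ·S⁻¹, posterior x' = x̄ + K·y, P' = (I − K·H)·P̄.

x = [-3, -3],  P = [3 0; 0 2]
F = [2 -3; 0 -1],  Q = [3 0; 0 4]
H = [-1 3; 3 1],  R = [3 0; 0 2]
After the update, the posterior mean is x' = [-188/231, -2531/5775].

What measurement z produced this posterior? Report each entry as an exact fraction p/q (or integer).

x̄ = F·x = [3, 3]
P̄ = F·P·Fᵀ + Q = [33 6; 6 6]
S = H·P̄·Hᵀ + R = [54 -33; -33 341]
K = P̄·Hᵀ·S⁻¹ = [-2/21 23/77; 148/525 188/1925]
x' − x̄ = [-881/231, -19856/5775] = K·y
y = (KᵀK)⁻¹·Kᵀ·(x' − x̄) = [-7, -15]
z = y + H·x̄ = [-7, -15] + [6, 12] = [-1, -3]

z = [-1, -3]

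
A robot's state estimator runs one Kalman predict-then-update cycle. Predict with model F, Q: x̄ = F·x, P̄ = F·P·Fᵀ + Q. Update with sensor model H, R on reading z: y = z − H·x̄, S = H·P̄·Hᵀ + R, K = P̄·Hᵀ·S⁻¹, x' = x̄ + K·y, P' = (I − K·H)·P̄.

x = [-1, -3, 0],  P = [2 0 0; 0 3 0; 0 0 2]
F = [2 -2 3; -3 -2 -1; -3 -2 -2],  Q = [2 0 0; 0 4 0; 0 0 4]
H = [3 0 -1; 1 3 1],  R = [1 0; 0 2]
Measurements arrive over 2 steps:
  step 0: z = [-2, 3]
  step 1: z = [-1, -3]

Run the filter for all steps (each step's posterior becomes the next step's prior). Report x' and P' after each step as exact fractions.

step 0: x' = [-18077/125898, 36593/62949, 32383/20983], P' = [34253/62949 -36478/62949 28096/20983; -36478/62949 57284/62949 -35242/20983; 28096/20983 -35242/20983 86754/20983]
step 1: x' = [-895237373/1163788912, -195807527/581894456, -383523043/290947228], P' = [260543949/581894456 -136073251/290947228 76593284/72736807; -136073251/290947228 56569219/72736807 -196160517/145473614; 76593284/72736807 -196160517/145473614 478218781/145473614]

step 0: x̄ = F·x = [4, 9, 9]
step 0: P̄ = F·P·Fᵀ + Q = [40 -6 -12; -6 36 34; -12 34 42]
step 0: y = z − H·x̄ = [-5, -37]
step 0: S = H·P̄·Hᵀ + R = [475 -102; -102 552]
step 0: K = P̄·Hᵀ·S⁻¹ = [6157/20983 9107/125898; -1236/20983 14824/62949; -2466/20983 4562/20983]
step 0: x' = x̄ + K·y = [-18077/125898, 36593/62949, 32383/20983]
step 0: P' = (I − K·H)·P̄ = [34253/62949 -36478/62949 28096/20983; -36478/62949 57284/62949 -35242/20983; 28096/20983 -35242/20983 86754/20983]
step 1: x̄ = F·x = [66728/20983, -286439/125898, -480737/125898]
step 1: P̄ = F·P·Fᵀ + Q = [1802132/20983 -444796/20983 -831734/20983; -444796/20983 694559/62949 744437/62949; -831734/20983 744437/62949 1558169/62949]
step 1: y = z − H·x̄ = [-1807739/125898, 280996/62949]
step 1: S = H·P̄·Hᵀ + R = [65249894/62949 -4572188/62949; -4572188/62949 4811384/62949]
step 1: K = P̄·Hᵀ·S⁻¹ = [168885575/581894456 56850715/1163788912; -15898719/290947228 150436343/581894456; -18659077/145473614 21461899/145473614]
step 1: x' = x̄ + K·y = [-895237373/1163788912, -195807527/581894456, -383523043/290947228]
step 1: P' = (I − K·H)·P̄ = [260543949/581894456 -136073251/290947228 76593284/72736807; -136073251/290947228 56569219/72736807 -196160517/145473614; 76593284/72736807 -196160517/145473614 478218781/145473614]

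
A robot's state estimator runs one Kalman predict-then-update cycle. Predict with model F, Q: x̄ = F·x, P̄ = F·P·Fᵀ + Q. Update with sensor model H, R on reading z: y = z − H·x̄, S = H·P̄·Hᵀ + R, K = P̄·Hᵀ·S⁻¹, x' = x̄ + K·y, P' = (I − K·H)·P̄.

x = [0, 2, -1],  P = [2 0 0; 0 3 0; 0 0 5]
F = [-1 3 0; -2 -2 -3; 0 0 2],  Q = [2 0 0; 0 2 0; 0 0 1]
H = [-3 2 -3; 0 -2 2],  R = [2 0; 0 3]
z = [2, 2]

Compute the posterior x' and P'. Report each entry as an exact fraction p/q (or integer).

x' = [-75110/73993, -92601/73993, -31742/73993]
P' = [155355/147986 -50769/73993 -189573/147986; -50769/73993 231945/73993 202953/73993; -189573/147986 202953/73993 456063/147986]

x̄ = F·x = [6, -1, -2]
P̄ = F·P·Fᵀ + Q = [31 -14 0; -14 67 -30; 0 -30 21]
y = z − H·x̄ = [16, 4]
S = H·P̄·Hᵀ + R = [1266 -778; -778 595]
K = P̄·Hᵀ·S⁻¹ = [-50211/147986 -29345/73993; 3669/73993 -19328/73993; 6171/147986 16719/73993]
x' = x̄ + K·y = [-75110/73993, -92601/73993, -31742/73993]
P' = (I − K·H)·P̄ = [155355/147986 -50769/73993 -189573/147986; -50769/73993 231945/73993 202953/73993; -189573/147986 202953/73993 456063/147986]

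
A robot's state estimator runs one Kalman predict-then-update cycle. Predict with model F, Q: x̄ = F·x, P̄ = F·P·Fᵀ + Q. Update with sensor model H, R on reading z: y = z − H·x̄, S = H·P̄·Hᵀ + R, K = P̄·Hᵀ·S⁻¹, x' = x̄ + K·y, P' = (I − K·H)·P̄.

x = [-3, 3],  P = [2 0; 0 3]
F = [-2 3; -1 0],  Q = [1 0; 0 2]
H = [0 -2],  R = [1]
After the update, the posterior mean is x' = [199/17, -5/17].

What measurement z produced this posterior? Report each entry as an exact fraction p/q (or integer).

z = [1]

x̄ = F·x = [15, 3]
P̄ = F·P·Fᵀ + Q = [36 4; 4 4]
S = H·P̄·Hᵀ + R = [17]
K = P̄·Hᵀ·S⁻¹ = [-8/17; -8/17]
x' − x̄ = [-56/17, -56/17] = K·y
y = (KᵀK)⁻¹·Kᵀ·(x' − x̄) = [7]
z = y + H·x̄ = [7] + [-6] = [1]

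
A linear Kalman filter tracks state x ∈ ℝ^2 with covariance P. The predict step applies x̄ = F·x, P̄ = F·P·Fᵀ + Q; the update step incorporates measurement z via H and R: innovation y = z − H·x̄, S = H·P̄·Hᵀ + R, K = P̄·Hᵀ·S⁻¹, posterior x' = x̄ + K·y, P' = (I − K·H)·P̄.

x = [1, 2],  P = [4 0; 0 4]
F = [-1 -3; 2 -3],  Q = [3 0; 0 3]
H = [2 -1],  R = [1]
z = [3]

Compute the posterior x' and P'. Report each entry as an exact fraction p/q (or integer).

x' = [-1/2, -451/116]
P' = [14 55/2; 55/2 6379/116]

x̄ = F·x = [-7, -4]
P̄ = F·P·Fᵀ + Q = [43 28; 28 55]
y = z − H·x̄ = [13]
S = H·P̄·Hᵀ + R = [116]
K = P̄·Hᵀ·S⁻¹ = [1/2; 1/116]
x' = x̄ + K·y = [-1/2, -451/116]
P' = (I − K·H)·P̄ = [14 55/2; 55/2 6379/116]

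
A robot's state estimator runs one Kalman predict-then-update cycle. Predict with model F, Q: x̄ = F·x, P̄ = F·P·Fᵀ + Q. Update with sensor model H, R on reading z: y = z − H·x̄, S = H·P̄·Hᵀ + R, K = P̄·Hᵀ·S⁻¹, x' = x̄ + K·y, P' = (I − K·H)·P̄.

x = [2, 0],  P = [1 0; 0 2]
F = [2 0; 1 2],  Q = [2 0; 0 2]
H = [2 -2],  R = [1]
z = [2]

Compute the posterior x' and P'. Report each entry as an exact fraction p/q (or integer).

x̄ = F·x = [4, 2]
P̄ = F·P·Fᵀ + Q = [6 2; 2 11]
y = z − H·x̄ = [-2]
S = H·P̄·Hᵀ + R = [53]
K = P̄·Hᵀ·S⁻¹ = [8/53; -18/53]
x' = x̄ + K·y = [196/53, 142/53]
P' = (I − K·H)·P̄ = [254/53 250/53; 250/53 259/53]

x' = [196/53, 142/53]
P' = [254/53 250/53; 250/53 259/53]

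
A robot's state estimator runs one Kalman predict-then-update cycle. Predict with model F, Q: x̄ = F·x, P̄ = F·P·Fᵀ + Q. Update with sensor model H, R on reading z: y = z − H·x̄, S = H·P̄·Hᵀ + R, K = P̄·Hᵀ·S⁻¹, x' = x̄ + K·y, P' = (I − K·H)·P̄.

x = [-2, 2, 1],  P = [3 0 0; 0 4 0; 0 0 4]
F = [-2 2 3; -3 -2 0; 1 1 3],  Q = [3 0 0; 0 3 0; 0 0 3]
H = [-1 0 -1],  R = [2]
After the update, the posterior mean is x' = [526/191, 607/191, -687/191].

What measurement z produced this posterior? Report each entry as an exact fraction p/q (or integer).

x̄ = F·x = [11, 2, 3]
P̄ = F·P·Fᵀ + Q = [67 2 38; 2 46 -17; 38 -17 46]
S = H·P̄·Hᵀ + R = [191]
K = P̄·Hᵀ·S⁻¹ = [-105/191; 15/191; -84/191]
x' − x̄ = [-1575/191, 225/191, -1260/191] = K·y
y = (KᵀK)⁻¹·Kᵀ·(x' − x̄) = [15]
z = y + H·x̄ = [15] + [-14] = [1]

z = [1]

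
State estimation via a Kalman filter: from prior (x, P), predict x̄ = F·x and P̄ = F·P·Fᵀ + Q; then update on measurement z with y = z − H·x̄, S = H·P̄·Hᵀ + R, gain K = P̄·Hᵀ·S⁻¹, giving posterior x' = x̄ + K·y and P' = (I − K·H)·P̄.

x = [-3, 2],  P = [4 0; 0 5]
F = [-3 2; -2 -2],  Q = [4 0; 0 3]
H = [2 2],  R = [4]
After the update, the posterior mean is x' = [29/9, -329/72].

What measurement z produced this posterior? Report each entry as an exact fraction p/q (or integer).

x̄ = F·x = [13, 2]
P̄ = F·P·Fᵀ + Q = [60 4; 4 39]
S = H·P̄·Hᵀ + R = [432]
K = P̄·Hᵀ·S⁻¹ = [8/27; 43/216]
x' − x̄ = [-88/9, -473/72] = K·y
y = (KᵀK)⁻¹·Kᵀ·(x' − x̄) = [-33]
z = y + H·x̄ = [-33] + [30] = [-3]

z = [-3]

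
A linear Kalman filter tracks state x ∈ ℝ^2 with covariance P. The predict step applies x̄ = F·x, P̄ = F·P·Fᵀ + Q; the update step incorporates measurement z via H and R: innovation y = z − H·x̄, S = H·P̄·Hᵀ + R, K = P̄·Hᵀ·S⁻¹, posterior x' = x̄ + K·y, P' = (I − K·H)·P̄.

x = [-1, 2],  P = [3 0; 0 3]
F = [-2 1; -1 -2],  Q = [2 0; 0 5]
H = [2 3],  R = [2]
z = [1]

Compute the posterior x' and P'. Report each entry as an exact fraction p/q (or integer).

x' = [534/125, -63/25]
P' = [1547/125 -204/25; -204/25 28/5]

x̄ = F·x = [4, -3]
P̄ = F·P·Fᵀ + Q = [17 0; 0 20]
y = z − H·x̄ = [2]
S = H·P̄·Hᵀ + R = [250]
K = P̄·Hᵀ·S⁻¹ = [17/125; 6/25]
x' = x̄ + K·y = [534/125, -63/25]
P' = (I − K·H)·P̄ = [1547/125 -204/25; -204/25 28/5]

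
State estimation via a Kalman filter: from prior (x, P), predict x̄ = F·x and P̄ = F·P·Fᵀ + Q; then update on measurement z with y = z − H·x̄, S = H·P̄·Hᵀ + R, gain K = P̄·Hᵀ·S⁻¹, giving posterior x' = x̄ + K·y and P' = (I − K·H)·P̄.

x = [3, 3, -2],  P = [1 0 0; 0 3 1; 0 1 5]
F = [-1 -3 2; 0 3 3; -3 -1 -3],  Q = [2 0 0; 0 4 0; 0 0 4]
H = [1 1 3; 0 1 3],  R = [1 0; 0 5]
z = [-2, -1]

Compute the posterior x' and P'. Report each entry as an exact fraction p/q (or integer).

x̄ = F·x = [-16, 3, -6]
P̄ = F·P·Fᵀ + Q = [38 0 -11; 0 94 -66; -11 -66 67]
y = z − H·x̄ = [29, 14]
S = H·P̄·Hᵀ + R = [274 268; 268 306]
K = P̄·Hᵀ·S⁻¹ = [5187/6010 -5191/6010; -988/3005 -156/3005; 441/3005 1879/6010]
x' = x̄ + K·y = [-18411/6010, -21821/3005, 7912/3005]
P' = (I − K·H)·P̄ = [15571/3005 -208/3005 -8513/6010; -208/3005 163494/3005 -54758/3005; -8513/6010 -54758/3005 39637/6010]

x' = [-18411/6010, -21821/3005, 7912/3005]
P' = [15571/3005 -208/3005 -8513/6010; -208/3005 163494/3005 -54758/3005; -8513/6010 -54758/3005 39637/6010]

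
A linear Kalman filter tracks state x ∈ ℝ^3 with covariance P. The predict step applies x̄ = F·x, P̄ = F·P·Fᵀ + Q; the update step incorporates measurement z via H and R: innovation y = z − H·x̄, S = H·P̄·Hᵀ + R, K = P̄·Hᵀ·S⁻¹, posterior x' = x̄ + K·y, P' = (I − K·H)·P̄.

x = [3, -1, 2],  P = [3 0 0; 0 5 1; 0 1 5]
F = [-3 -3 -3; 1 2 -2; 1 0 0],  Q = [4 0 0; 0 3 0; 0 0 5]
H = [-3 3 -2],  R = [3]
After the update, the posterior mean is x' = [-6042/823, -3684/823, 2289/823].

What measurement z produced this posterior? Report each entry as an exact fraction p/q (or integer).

x̄ = F·x = [-12, -3, 3]
P̄ = F·P·Fᵀ + Q = [139 -9 -9; -9 38 3; -9 3 8]
S = H·P̄·Hᵀ + R = [1646]
K = P̄·Hᵀ·S⁻¹ = [-213/823; 135/1646; 10/823]
x' − x̄ = [3834/823, -1215/823, -180/823] = K·y
y = (KᵀK)⁻¹·Kᵀ·(x' − x̄) = [-18]
z = y + H·x̄ = [-18] + [21] = [3]

z = [3]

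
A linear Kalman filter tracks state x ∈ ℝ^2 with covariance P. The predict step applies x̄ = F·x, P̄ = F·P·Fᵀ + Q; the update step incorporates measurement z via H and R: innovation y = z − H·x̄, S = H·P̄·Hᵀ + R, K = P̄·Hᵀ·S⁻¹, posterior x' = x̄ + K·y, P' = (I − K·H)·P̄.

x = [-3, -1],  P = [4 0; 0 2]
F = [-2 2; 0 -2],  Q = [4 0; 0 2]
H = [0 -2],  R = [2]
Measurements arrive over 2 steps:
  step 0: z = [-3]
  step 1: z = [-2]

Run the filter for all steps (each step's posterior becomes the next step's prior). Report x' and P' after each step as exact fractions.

step 0: x̄ = F·x = [4, 2]
step 0: P̄ = F·P·Fᵀ + Q = [28 -8; -8 10]
step 0: y = z − H·x̄ = [1]
step 0: S = H·P̄·Hᵀ + R = [42]
step 0: K = P̄·Hᵀ·S⁻¹ = [8/21; -10/21]
step 0: x' = x̄ + K·y = [92/21, 32/21]
step 0: P' = (I − K·H)·P̄ = [460/21 -8/21; -8/21 10/21]
step 1: x̄ = F·x = [-40/7, -64/21]
step 1: P̄ = F·P·Fᵀ + Q = [676/7 -24/7; -24/7 82/21]
step 1: y = z − H·x̄ = [-170/21]
step 1: S = H·P̄·Hᵀ + R = [370/21]
step 1: K = P̄·Hᵀ·S⁻¹ = [72/185; -82/185]
step 1: x' = x̄ + K·y = [-328/37, 20/37]
step 1: P' = (I − K·H)·P̄ = [17372/185 -72/185; -72/185 82/185]

step 0: x' = [92/21, 32/21], P' = [460/21 -8/21; -8/21 10/21]
step 1: x' = [-328/37, 20/37], P' = [17372/185 -72/185; -72/185 82/185]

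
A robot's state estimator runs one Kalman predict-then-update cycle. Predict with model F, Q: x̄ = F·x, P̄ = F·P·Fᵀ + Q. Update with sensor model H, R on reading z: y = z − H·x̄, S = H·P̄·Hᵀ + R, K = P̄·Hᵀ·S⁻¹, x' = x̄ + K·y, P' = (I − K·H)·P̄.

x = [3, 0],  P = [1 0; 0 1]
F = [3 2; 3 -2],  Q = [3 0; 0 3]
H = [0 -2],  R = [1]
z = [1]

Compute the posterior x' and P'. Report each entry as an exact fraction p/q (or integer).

x' = [79/13, -23/65]
P' = [188/13 1/13; 1/13 16/65]

x̄ = F·x = [9, 9]
P̄ = F·P·Fᵀ + Q = [16 5; 5 16]
y = z − H·x̄ = [19]
S = H·P̄·Hᵀ + R = [65]
K = P̄·Hᵀ·S⁻¹ = [-2/13; -32/65]
x' = x̄ + K·y = [79/13, -23/65]
P' = (I − K·H)·P̄ = [188/13 1/13; 1/13 16/65]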